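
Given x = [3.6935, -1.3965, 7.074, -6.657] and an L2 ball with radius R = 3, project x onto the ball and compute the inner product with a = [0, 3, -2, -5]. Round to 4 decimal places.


Step 1: Compute ||x|| (intermediates to 6 decimals).
||x|| = sqrt(3.6935^2 + (-1.3965)^2 + 7.074^2 + (-6.657)^2) = 10.48567
Step 2: Project.
Since ||x|| > R, scale = R/||x|| = 3/10.48567 = 0.286105, proj(x) = scale * x
proj(x) = [1.056729, -0.399546, 2.023907, -1.904601]
Step 3: Dot product.
a^T * proj(x) = 0*1.056729 + 3*(-0.399546) - 2*2.023907 - 5*(-1.904601) = 4.2766


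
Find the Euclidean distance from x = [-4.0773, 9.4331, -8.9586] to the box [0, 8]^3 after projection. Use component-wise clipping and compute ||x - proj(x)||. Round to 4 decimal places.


Project each component onto [0, 8].
clip(-4.0773) = 0.0, clip(9.4331) = 8.0, clip(-8.9586) = 0.0
Projection = [0.0, 8.0, 0.0]
Squared diffs: [16.6244, 2.0538, 80.2565]
Distance = sqrt(98.9347) = 9.9466


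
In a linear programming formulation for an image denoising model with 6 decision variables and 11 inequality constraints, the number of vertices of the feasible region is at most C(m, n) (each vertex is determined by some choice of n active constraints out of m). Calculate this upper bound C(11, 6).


Each vertex corresponds to some choice of n active constraints out of m, so the number of vertices is at most C(m, n) = m! / (n!(m-n)!).
m = 11, n = 6
Numerator: 11 * 10 * 9 * 8 * 7 * 6
Denominator: 6! = 720
C(11, 6) = 462


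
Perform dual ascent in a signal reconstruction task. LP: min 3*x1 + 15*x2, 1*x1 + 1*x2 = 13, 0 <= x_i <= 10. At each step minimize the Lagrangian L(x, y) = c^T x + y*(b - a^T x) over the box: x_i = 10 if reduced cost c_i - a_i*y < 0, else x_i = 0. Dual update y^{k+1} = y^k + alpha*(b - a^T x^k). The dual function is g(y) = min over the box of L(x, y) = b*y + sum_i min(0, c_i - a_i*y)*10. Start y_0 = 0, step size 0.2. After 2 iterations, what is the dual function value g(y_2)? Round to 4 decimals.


Dual ascent for LP: min 3*x1 + 15*x2, 1*x1 + 1*x2 = 13, 0 <= x_i <= 10
Step 1: y^k = 0.0, reduced costs: (3.0, 15.0)
  x^k = (0.0, 0.0), subgradient = b - a^T x = 13.0
  y^{k+1} = 0.0 + 0.2*13.0 = 2.6
Step 2: y^k = 2.6, reduced costs: (0.4, 12.4)
  x^k = (0.0, 0.0), subgradient = b - a^T x = 13.0
  y^{k+1} = 2.6 + 0.2*13.0 = 5.2
Dual objective at y_2 = 5.2: reduced costs (-2.2, 9.8), box minimizer x = (10.0, 0.0)
g(y_2) = b*y + (c1 - a1*y)*x1 + (c2 - a2*y)*x2 = 13*5.2 + (-2.2)*10.0 + 9.8*0.0 = 67.6 - 22.0 + 0.0 = 45.6


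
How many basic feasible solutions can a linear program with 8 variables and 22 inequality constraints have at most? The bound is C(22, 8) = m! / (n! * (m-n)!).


Each vertex corresponds to some choice of n active constraints out of m, so the number of vertices is at most C(m, n) = m! / (n!(m-n)!).
m = 22, n = 8
Numerator: 22 * 21 * 20 * 19 * 18 * 17 * 16 * 15
Denominator: 8! = 40320
C(22, 8) = 319770


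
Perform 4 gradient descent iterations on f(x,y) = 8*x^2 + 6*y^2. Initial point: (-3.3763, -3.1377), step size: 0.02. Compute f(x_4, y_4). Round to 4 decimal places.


Gradient descent on f(x,y) = 8*x^2 + 6*y^2.
Starting point: (-3.3763, -3.1377), alpha = 0.02
Step 1: grad_x = 2*8*-3.3763 = -54.0208, grad_y = 2*6*-3.1377 = -37.6524
  x_1 = -3.3763 - 0.02*-54.0208 = -2.2959
  y_1 = -3.1377 - 0.02*-37.6524 = -2.3847
Step 2: grad_x = 2*8*-2.2959 = -36.7341, grad_y = 2*6*-2.3847 = -28.6158
  x_2 = -2.2959 - 0.02*-36.7341 = -1.5612
  y_2 = -2.3847 - 0.02*-28.6158 = -1.8123
Step 3: grad_x = 2*8*-1.5612 = -24.9792, grad_y = 2*6*-1.8123 = -21.748
  x_3 = -1.5612 - 0.02*-24.9792 = -1.0616
  y_3 = -1.8123 - 0.02*-21.748 = -1.3774
Step 4: grad_x = 2*8*-1.0616 = -16.9859, grad_y = 2*6*-1.3774 = -16.5285
  x_4 = -1.0616 - 0.02*-16.9859 = -0.7219
  y_4 = -1.3774 - 0.02*-16.5285 = -1.0468
f(-0.7219, -1.0468) = 8*(-0.7219)^2 + 6*(-1.0468)^2 = 10.7439


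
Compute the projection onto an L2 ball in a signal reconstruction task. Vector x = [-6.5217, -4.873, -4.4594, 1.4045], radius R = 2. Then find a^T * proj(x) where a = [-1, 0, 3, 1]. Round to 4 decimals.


Step 1: Compute ||x|| (intermediates to 6 decimals).
||x|| = sqrt((-6.5217)^2 + (-4.873)^2 + (-4.4594)^2 + 1.4045^2) = 9.388161
Step 2: Project.
Since ||x|| > R, scale = R/||x|| = 2/9.388161 = 0.213034, proj(x) = scale * x
proj(x) = [-1.389344, -1.038115, -0.950004, 0.299206]
Step 3: Dot product.
a^T * proj(x) = -1*(-1.389344) + 0*(-1.038115) + 3*(-0.950004) + 1*0.299206 = -1.1615


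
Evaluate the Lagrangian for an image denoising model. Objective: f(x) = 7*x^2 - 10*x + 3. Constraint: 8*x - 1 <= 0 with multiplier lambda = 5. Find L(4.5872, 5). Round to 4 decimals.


Step 1: Evaluate f(x).
f(4.5872) = 7*4.5872^2 - 10*4.5872 + 3 = 104.4248
Step 2: Evaluate g(x).
g(4.5872) = 8*4.5872 - 1 = 35.6976
Step 3: Compute Lagrangian.
L = 104.4248 + 5*35.6976 = 282.9128


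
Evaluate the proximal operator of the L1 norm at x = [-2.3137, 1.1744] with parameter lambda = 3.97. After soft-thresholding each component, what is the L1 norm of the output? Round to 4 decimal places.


Soft-thresholding with lambda = 3.97:
prox(-2.3137) = sign(-2.3137)*max(|-2.3137| - 3.97, 0) = 0.0
prox(1.1744) = sign(1.1744)*max(|1.1744| - 3.97, 0) = 0.0
prox(x) = [0.0, 0.0]
||prox(x)||_1 = 0.0 + 0.0 = 0.0


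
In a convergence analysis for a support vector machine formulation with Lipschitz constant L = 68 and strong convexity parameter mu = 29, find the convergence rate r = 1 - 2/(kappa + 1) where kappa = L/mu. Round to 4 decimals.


Step 1: Compute the condition number.
kappa = L/mu = 68/29 = 2.3448
Step 2: Compute the convergence rate.
r = 1 - 2/(kappa + 1) = 1 - 2*mu/(L + mu) = (L - mu)/(L + mu) = 39/97 = 0.4021


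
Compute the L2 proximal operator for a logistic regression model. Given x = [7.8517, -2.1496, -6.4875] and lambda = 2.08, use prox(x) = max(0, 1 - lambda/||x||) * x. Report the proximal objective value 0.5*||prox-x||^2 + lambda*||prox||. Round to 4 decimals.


Step 1: Compute ||x||.
||x|| = 10.4095
Step 2: Compute scaling factor.
scale = max(0, 1 - 2.08/10.4095) = 0.8002
Step 3: prox(x) = [6.2828, -1.7201, -5.1912]
||prox(x)|| = 8.3295
Step 4: Proximal objective.
0.5*||prox-x||^2 = 2.1632
lambda*||prox|| = 17.3254
Total = 19.4886


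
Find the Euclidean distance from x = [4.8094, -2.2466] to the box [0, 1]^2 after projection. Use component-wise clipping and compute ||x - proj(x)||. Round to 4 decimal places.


Project each component onto [0, 1].
clip(4.8094) = 1.0, clip(-2.2466) = 0.0
Projection = [1.0, 0.0]
Squared diffs: [14.5115, 5.0472]
Distance = sqrt(19.5587) = 4.4225


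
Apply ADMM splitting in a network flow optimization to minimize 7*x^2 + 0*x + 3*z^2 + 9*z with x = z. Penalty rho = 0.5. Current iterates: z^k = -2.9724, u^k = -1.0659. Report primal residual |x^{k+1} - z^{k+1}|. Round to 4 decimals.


ADMM iteration with rho = 0.5, z^k = -2.9724, u^k = -1.0659
Step 1: x-update.
Minimize 7*x^2 + 0*x + (0.5/2)*(x + 2.9724 - 1.0659)^2
FOC: (2*7 + 0.5)*x = 0 + 0.5*(-2.9724 + 1.0659)
x^{k+1} = -0.0657
Step 2: z-update.
Minimize 3*z^2 + 9*z + (0.5/2)*(-0.0657 - z - 1.0659)^2
FOC: (2*3 + 0.5)*z = -9 + 0.5*(-0.0657 - 1.0659)
z^{k+1} = -1.4717
Step 3: u-update.
u^{k+1} = -1.0659 - 0.0657 + 1.4717 = 0.34
Step 4: Primal residual = |-0.0657 + 1.4717| = 1.4059


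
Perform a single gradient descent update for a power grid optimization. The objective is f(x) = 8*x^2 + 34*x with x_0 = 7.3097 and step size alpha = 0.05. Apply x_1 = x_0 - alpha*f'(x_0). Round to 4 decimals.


We compute the gradient at x_0 and apply the update.
f'(x) = 16*x + 34
f'(7.3097) = 16*7.3097 + 34 = 150.9552
x_1 = 7.3097 - 0.05*150.9552 = -0.2381


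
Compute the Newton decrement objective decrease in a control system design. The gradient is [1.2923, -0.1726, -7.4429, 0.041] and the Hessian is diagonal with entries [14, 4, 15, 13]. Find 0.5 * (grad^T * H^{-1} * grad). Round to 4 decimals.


Step 1: H is diagonal, so H^(-1) * g = [0.0923, -0.0432, -0.4962, 0.0032].
Step 2: g^T H^(-1) g = sum_i g_i^2 / H_ii
  = (1.2923)^2/14 + (-0.1726)^2/4 + (-7.4429)^2/15 + (0.041)^2/13
  = 0.1193 + 0.0074 + 3.6931 + 0.0001 = 3.82
Step 3: Objective decrease = 0.5 * g^T H^(-1) g = 1.91


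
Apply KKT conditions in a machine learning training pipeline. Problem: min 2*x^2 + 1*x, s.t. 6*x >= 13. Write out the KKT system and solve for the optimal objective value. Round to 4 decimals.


Step 1: Try lambda = 0 (constraint inactive).
x_unc = -1/(2*2) = -0.25
Check: 6*-0.25 = -1.5 < 13 -- violated!
Step 2: Constraint must be active: 6*x = 13
x* = 13/6 = 2.1667 (rounded; the exact value 13/6 is used below)
lambda = (2*2*(13/6) + 1)/6 = 1.6111
Step 3: Compute optimal value.
f(x*) = 2*(13/6)^2 + 1*(13/6) = 11.5556


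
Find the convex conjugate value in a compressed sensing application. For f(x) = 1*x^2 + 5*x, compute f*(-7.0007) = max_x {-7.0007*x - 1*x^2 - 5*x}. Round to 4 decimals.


f*(y) = sup_x {y*x - a*x^2 - b*x} = sup_x {(y-b)*x - a*x^2}
FOC: (y - b) - 2a*x = 0 => x* = (y - b)/(2a)
x* = (-7.0007 - 5)/(2*1) = -6.0004
f*(-7.0007) = (y-b)^2/(4a) = (-7.0007 - 5)^2/(4*1)
= 144.0168/4 = 36.0042


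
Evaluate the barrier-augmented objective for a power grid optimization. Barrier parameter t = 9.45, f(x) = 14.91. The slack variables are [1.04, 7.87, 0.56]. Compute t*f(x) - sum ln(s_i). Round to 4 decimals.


Step 1: Compute log-barrier.
ln values: [0.0392, 2.0631, -0.5798]
phi = -(0.0392 + 2.0631 - 0.5798) = -1.5225
Step 2: Compute augmented objective.
t*f(x) = 9.45*14.91 = 140.8995
Total = 140.8995 - 1.5225 = 139.377


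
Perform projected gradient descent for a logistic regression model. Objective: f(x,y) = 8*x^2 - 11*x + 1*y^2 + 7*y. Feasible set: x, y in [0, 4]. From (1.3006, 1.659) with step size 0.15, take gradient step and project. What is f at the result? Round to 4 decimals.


Step 1: Compute gradient at (1.3006, 1.659).
grad_x = 2*8*1.3006 - 11 = 9.8096
grad_y = 2*1*1.659 + 7 = 10.318
Step 2: Gradient step.
x_raw = 1.3006 - 0.15*9.8096 = -0.1708
y_raw = 1.659 - 0.15*10.318 = 0.1113
Step 3: Project onto [0, 4].
x_proj = clip(-0.1708) = 0.0
y_proj = clip(0.1113) = 0.1113
Step 4: Evaluate f.
f(0.0, 0.1113) = 0.7915


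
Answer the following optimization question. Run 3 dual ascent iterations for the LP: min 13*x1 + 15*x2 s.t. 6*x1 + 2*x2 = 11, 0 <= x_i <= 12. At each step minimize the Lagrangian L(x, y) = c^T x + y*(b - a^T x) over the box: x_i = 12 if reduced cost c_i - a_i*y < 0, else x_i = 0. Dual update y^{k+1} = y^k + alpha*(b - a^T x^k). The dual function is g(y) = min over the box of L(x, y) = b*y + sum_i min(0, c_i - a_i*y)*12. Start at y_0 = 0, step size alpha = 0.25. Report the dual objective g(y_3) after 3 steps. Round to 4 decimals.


Dual ascent for LP: min 13*x1 + 15*x2, 6*x1 + 2*x2 = 11, 0 <= x_i <= 12
Step 1: y^k = 0.0, reduced costs: (13.0, 15.0)
  x^k = (0.0, 0.0), subgradient = b - a^T x = 11.0
  y^{k+1} = 0.0 + 0.25*11.0 = 2.75
Step 2: y^k = 2.75, reduced costs: (-3.5, 9.5)
  x^k = (12.0, 0.0), subgradient = b - a^T x = -61.0
  y^{k+1} = 2.75 + 0.25*-61.0 = -12.5
Step 3: y^k = -12.5, reduced costs: (88.0, 40.0)
  x^k = (0.0, 0.0), subgradient = b - a^T x = 11.0
  y^{k+1} = -12.5 + 0.25*11.0 = -9.75
Dual objective at y_3 = -9.75: reduced costs (71.5, 34.5), box minimizer x = (0.0, 0.0)
g(y_3) = b*y + (c1 - a1*y)*x1 + (c2 - a2*y)*x2 = 11*(-9.75) + 71.5*0.0 + 34.5*0.0 = -107.25 + 0.0 + 0.0 = -107.25


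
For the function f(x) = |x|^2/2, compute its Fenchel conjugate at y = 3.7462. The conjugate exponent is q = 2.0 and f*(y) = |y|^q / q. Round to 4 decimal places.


The conjugate exponent q satisfies 1/p + 1/q = 1.
p = 2, so q = 2/(2 - 1) = 2.0
|y|^q = 3.7462^2.0 = 14.034
f*(3.7462) = 14.034 / 2.0 = 7.017


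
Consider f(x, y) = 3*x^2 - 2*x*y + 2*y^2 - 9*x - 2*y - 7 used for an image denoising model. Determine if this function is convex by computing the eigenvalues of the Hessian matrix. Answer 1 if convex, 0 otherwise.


The Hessian of f(x,y) = 3*x^2 - 2*x*y + 2*y^2 - 9*x - 2*y - 7 is:
H = [[6, -2], [-2, 4]]
Trace = 6 + 4 = 10
Determinant = 6*4 - (-2)^2 = 20
Discriminant = (10)^2 - 4*20 = 20.0
Eigenvalues: lambda_1 = 2.7639, lambda_2 = 7.2361
The function is convex.

1


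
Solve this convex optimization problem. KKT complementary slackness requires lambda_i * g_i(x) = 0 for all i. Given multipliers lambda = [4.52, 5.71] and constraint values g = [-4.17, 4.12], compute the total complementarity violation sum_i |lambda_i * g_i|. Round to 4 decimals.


KKT complementary slackness check:
lambda_1 * g_1 = 4.52 * -4.17 = -18.8484
lambda_2 * g_2 = 5.71 * 4.12 = 23.5252
Total violation = 18.8484 + 23.5252 = 42.3736


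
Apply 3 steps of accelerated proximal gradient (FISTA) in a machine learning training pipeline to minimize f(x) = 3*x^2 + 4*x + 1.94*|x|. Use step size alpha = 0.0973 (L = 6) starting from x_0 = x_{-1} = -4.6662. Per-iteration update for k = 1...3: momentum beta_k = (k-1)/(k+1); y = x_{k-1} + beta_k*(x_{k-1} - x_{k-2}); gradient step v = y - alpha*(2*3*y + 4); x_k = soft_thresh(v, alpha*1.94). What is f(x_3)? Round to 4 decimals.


FISTA on f(x) = 3*x^2 + 4*x + 1.94*|x|
L = 6, alpha = 0.0973
Iteration 1: beta = 0.0, y = -4.6662 + 0.0*(-4.6662 + 4.6662) = -4.6662
  grad(y) = -23.9972, v = y - alpha*grad = -2.3313
  prox(v) = soft_thresh(-2.3313, 0.1888) = -2.1425
Iteration 2: beta = 0.3333, y = -2.1425 + 0.3333*(-2.1425 + 4.6662) = -1.3013
  grad(y) = -3.8077, v = y - alpha*grad = -0.9308
  prox(v) = soft_thresh(-0.9308, 0.1888) = -0.742
Iteration 3: beta = 0.5, y = -0.742 + 0.5*(-0.742 + 2.1425) = -0.0418
  grad(y) = 3.7493, v = y - alpha*grad = -0.4066
  prox(v) = soft_thresh(-0.4066, 0.1888) = -0.2178
f(x_3) = 3*(-0.2178)^2 + 4*(-0.2178) + 1.94*|-0.2178| = -0.3064


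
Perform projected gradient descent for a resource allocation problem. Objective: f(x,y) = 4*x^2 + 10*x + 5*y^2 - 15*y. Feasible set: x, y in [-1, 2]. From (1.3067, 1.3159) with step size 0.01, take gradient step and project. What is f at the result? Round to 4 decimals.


Step 1: Compute gradient at (1.3067, 1.3159).
grad_x = 2*4*1.3067 + 10 = 20.4536
grad_y = 2*5*1.3159 - 15 = -1.841
Step 2: Gradient step.
x_raw = 1.3067 - 0.01*20.4536 = 1.1022
y_raw = 1.3159 - 0.01*-1.841 = 1.3343
Step 3: Project onto [-1, 2].
x_proj = clip(1.1022) = 1.1022
y_proj = clip(1.3343) = 1.3343
Step 4: Evaluate f.
f(1.1022, 1.3343) = 4.768


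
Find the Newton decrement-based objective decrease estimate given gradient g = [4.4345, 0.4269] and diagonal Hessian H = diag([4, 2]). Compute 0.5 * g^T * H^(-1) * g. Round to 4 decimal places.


Step 1: H is diagonal, so H^(-1) * g = [1.1086, 0.2135].
Step 2: g^T H^(-1) g = sum_i g_i^2 / H_ii
  = (4.4345)^2/4 + (0.4269)^2/2
  = 4.9162 + 0.0911 = 5.0073
Step 3: Objective decrease = 0.5 * g^T H^(-1) g = 2.5037


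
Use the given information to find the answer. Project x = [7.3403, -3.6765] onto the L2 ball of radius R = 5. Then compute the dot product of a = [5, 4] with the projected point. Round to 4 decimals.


Step 1: Compute ||x|| (intermediates to 6 decimals).
||x|| = sqrt(7.3403^2 + (-3.6765)^2) = 8.209547
Step 2: Project.
Since ||x|| > R, scale = R/||x|| = 5/8.209547 = 0.609047, proj(x) = scale * x
proj(x) = [4.470588, -2.239161]
Step 3: Dot product.
a^T * proj(x) = 5*4.470588 + 4*(-2.239161) = 13.3963


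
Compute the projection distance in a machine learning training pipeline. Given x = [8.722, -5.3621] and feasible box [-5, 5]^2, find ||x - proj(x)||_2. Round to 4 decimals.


Project each component onto [-5, 5].
clip(8.722) = 5.0, clip(-5.3621) = -5.0
Projection = [5.0, -5.0]
Squared diffs: [13.8533, 0.1311]
Distance = sqrt(13.9844) = 3.7396


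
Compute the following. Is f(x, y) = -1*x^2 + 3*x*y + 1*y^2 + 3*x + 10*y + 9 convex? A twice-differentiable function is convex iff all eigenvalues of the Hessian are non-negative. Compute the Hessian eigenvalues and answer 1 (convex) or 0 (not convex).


The Hessian of f(x,y) = -1*x^2 + 3*x*y + 1*y^2 + 3*x + 10*y + 9 is:
H = [[-2, 3], [3, 2]]
Trace = -2 + 2 = 0
Determinant = -2*2 - (3)^2 = -13
Discriminant = (0)^2 - 4*-13 = 52.0
Eigenvalues: lambda_1 = -3.6056, lambda_2 = 3.6056
The function is not convex.

0


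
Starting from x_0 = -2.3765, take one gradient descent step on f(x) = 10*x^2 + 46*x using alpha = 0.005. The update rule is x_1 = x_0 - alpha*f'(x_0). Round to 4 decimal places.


We compute the gradient at x_0 and apply the update.
f'(x) = 20*x + 46
f'(-2.3765) = 20*-2.3765 + 46 = -1.53
x_1 = -2.3765 - 0.005*-1.53 = -2.3689


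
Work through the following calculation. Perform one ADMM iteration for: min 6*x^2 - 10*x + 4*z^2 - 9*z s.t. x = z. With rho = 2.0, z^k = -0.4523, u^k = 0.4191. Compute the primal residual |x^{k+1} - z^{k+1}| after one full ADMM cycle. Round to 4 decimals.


ADMM iteration with rho = 2.0, z^k = -0.4523, u^k = 0.4191
Step 1: x-update.
Minimize 6*x^2 - 10*x + (2.0/2)*(x + 0.4523 + 0.4191)^2
FOC: (2*6 + 2.0)*x = 10 + 2.0*(-0.4523 - 0.4191)
x^{k+1} = 0.5898
Step 2: z-update.
Minimize 4*z^2 - 9*z + (2.0/2)*(0.5898 - z + 0.4191)^2
FOC: (2*4 + 2.0)*z = 9 + 2.0*(0.5898 + 0.4191)
z^{k+1} = 1.1018
Step 3: u-update.
u^{k+1} = 0.4191 + 0.5898 - 1.1018 = -0.0929
Step 4: Primal residual = |0.5898 - 1.1018| = 0.512


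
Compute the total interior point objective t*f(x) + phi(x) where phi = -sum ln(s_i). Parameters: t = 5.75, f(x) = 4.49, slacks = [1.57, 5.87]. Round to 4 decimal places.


Step 1: Compute log-barrier.
ln values: [0.4511, 1.7699]
phi = -(0.4511 + 1.7699) = -2.2209
Step 2: Compute augmented objective.
t*f(x) = 5.75*4.49 = 25.8175
Total = 25.8175 - 2.2209 = 23.5966


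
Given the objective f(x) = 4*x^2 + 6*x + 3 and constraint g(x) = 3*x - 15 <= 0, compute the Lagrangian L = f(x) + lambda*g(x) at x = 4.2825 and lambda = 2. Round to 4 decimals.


Step 1: Evaluate f(x).
f(4.2825) = 4*4.2825^2 + 6*4.2825 + 3 = 102.0542
Step 2: Evaluate g(x).
g(4.2825) = 3*4.2825 - 15 = -2.1525
Step 3: Compute Lagrangian.
L = 102.0542 + 2*-2.1525 = 97.7492


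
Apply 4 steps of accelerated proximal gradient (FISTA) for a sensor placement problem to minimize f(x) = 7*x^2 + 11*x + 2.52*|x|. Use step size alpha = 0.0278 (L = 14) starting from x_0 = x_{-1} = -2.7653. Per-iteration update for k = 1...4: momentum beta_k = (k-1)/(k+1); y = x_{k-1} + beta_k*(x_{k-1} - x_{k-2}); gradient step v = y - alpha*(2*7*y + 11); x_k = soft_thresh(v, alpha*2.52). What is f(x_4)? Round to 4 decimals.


FISTA on f(x) = 7*x^2 + 11*x + 2.52*|x|
L = 14, alpha = 0.0278
Iteration 1: beta = 0.0, y = -2.7653 + 0.0*(-2.7653 + 2.7653) = -2.7653
  grad(y) = -27.7142, v = y - alpha*grad = -1.9948
  prox(v) = soft_thresh(-1.9948, 0.0701) = -1.9248
Iteration 2: beta = 0.3333, y = -1.9248 + 0.3333*(-1.9248 + 2.7653) = -1.6446
  grad(y) = -12.0247, v = y - alpha*grad = -1.3103
  prox(v) = soft_thresh(-1.3103, 0.0701) = -1.2403
Iteration 3: beta = 0.5, y = -1.2403 + 0.5*(-1.2403 + 1.9248) = -0.898
  grad(y) = -1.5723, v = y - alpha*grad = -0.8543
  prox(v) = soft_thresh(-0.8543, 0.0701) = -0.7843
Iteration 4: beta = 0.6, y = -0.7843 + 0.6*(-0.7843 + 1.2403) = -0.5106
  grad(y) = 3.851, v = y - alpha*grad = -0.6177
  prox(v) = soft_thresh(-0.6177, 0.0701) = -0.5476
f(x_4) = 7*(-0.5476)^2 + 11*(-0.5476) + 2.52*|-0.5476| = -2.5446


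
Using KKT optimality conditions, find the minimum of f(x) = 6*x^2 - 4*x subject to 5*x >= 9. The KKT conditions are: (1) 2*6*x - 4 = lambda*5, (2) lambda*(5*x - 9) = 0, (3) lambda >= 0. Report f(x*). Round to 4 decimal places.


Step 1: Try lambda = 0 (constraint inactive).
x_unc = 4/(2*6) = 0.3333
Check: 5*0.3333 = 1.6665 < 9 -- violated!
Step 2: Constraint must be active: 5*x = 9
x* = 9/5 = 1.8
lambda = (2*6*1.8 - 4)/5 = 3.52
Step 3: Compute optimal value.
f(x*) = 6*1.8^2 - 4*1.8 = 12.24


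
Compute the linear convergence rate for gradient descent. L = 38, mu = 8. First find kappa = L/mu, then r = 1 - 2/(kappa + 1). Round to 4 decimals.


Step 1: Compute the condition number.
kappa = L/mu = 38/8 = 4.75
Step 2: Compute the convergence rate.
r = 1 - 2/(kappa + 1) = 1 - 2*mu/(L + mu) = (L - mu)/(L + mu) = 30/46 = 0.6522


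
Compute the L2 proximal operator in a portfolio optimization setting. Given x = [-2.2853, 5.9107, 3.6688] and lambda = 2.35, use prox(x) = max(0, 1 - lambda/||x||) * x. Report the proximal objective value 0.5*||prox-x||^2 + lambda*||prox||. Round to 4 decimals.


Step 1: Compute ||x||.
||x|| = 7.3225
Step 2: Compute scaling factor.
scale = max(0, 1 - 2.35/7.3225) = 0.6791
Step 3: prox(x) = [-1.5519, 4.0138, 2.4914]
||prox(x)|| = 4.9725
Step 4: Proximal objective.
0.5*||prox-x||^2 = 2.7613
lambda*||prox|| = 11.6854
Total = 14.4466


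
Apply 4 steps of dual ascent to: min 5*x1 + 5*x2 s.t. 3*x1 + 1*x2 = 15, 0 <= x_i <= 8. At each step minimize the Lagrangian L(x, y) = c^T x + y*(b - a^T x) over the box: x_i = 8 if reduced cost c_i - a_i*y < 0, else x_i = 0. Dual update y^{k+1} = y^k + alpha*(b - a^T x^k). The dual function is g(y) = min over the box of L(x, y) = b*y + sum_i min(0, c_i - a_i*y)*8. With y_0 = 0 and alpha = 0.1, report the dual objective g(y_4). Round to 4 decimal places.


Dual ascent for LP: min 5*x1 + 5*x2, 3*x1 + 1*x2 = 15, 0 <= x_i <= 8
Step 1: y^k = 0.0, reduced costs: (5.0, 5.0)
  x^k = (0.0, 0.0), subgradient = b - a^T x = 15.0
  y^{k+1} = 0.0 + 0.1*15.0 = 1.5
Step 2: y^k = 1.5, reduced costs: (0.5, 3.5)
  x^k = (0.0, 0.0), subgradient = b - a^T x = 15.0
  y^{k+1} = 1.5 + 0.1*15.0 = 3.0
Step 3: y^k = 3.0, reduced costs: (-4.0, 2.0)
  x^k = (8.0, 0.0), subgradient = b - a^T x = -9.0
  y^{k+1} = 3.0 + 0.1*-9.0 = 2.1
Step 4: y^k = 2.1, reduced costs: (-1.3, 2.9)
  x^k = (8.0, 0.0), subgradient = b - a^T x = -9.0
  y^{k+1} = 2.1 + 0.1*-9.0 = 1.2
Dual objective at y_4 = 1.2: reduced costs (1.4, 3.8), box minimizer x = (0.0, 0.0)
g(y_4) = b*y + (c1 - a1*y)*x1 + (c2 - a2*y)*x2 = 15*1.2 + 1.4*0.0 + 3.8*0.0 = 18.0 + 0.0 + 0.0 = 18.0


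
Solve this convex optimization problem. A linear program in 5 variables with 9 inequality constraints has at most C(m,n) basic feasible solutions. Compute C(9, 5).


Each vertex corresponds to some choice of n active constraints out of m, so the number of vertices is at most C(m, n) = m! / (n!(m-n)!).
m = 9, n = 5
Numerator: 9 * 8 * 7 * 6 * 5
Denominator: 5! = 120
C(9, 5) = 126


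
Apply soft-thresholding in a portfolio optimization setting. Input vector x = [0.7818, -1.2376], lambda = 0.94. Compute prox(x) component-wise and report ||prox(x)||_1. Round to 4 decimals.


Soft-thresholding with lambda = 0.94:
prox(0.7818) = sign(0.7818)*max(|0.7818| - 0.94, 0) = 0.0
prox(-1.2376) = sign(-1.2376)*max(|-1.2376| - 0.94, 0) = -0.2976
prox(x) = [0.0, -0.2976]
||prox(x)||_1 = 0.0 + 0.2976 = 0.2976


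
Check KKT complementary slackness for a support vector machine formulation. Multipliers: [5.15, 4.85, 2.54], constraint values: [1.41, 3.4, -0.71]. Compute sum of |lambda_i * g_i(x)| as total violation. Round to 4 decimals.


KKT complementary slackness check:
lambda_1 * g_1 = 5.15 * 1.41 = 7.2615
lambda_2 * g_2 = 4.85 * 3.4 = 16.49
lambda_3 * g_3 = 2.54 * -0.71 = -1.8034
Total violation = 7.2615 + 16.49 + 1.8034 = 25.5549


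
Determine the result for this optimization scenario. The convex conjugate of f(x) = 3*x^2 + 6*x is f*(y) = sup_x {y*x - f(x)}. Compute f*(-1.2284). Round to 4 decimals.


f*(y) = sup_x {y*x - a*x^2 - b*x} = sup_x {(y-b)*x - a*x^2}
FOC: (y - b) - 2a*x = 0 => x* = (y - b)/(2a)
x* = (-1.2284 - 6)/(2*3) = -1.2047
f*(-1.2284) = (y-b)^2/(4a) = (-1.2284 - 6)^2/(4*3)
= 52.2498/12 = 4.3541


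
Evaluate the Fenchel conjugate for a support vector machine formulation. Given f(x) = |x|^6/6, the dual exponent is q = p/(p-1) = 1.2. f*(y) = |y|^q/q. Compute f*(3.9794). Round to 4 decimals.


The conjugate exponent q satisfies 1/p + 1/q = 1.
p = 6, so q = 6/(6 - 1) = 1.2
|y|^q = 3.9794^1.2 = 5.2454
f*(3.9794) = 5.2454 / 1.2 = 4.3712


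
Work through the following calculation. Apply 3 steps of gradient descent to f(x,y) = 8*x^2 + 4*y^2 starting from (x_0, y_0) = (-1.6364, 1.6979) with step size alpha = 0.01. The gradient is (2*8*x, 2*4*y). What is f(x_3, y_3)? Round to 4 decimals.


Gradient descent on f(x,y) = 8*x^2 + 4*y^2.
Starting point: (-1.6364, 1.6979), alpha = 0.01
Step 1: grad_x = 2*8*-1.6364 = -26.1824, grad_y = 2*4*1.6979 = 13.5832
  x_1 = -1.6364 - 0.01*-26.1824 = -1.3746
  y_1 = 1.6979 - 0.01*13.5832 = 1.5621
Step 2: grad_x = 2*8*-1.3746 = -21.9932, grad_y = 2*4*1.5621 = 12.4965
  x_2 = -1.3746 - 0.01*-21.9932 = -1.1546
  y_2 = 1.5621 - 0.01*12.4965 = 1.4371
Step 3: grad_x = 2*8*-1.1546 = -18.4743, grad_y = 2*4*1.4371 = 11.4968
  x_3 = -1.1546 - 0.01*-18.4743 = -0.9699
  y_3 = 1.4371 - 0.01*11.4968 = 1.3221
f(-0.9699, 1.3221) = 8*(-0.9699)^2 + 4*1.3221^2 = 14.5178


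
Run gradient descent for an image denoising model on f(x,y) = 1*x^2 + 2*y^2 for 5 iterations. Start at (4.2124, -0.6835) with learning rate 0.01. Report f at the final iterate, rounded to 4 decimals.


Gradient descent on f(x,y) = 1*x^2 + 2*y^2.
Starting point: (4.2124, -0.6835), alpha = 0.01
Step 1: grad_x = 2*1*4.2124 = 8.4248, grad_y = 2*2*-0.6835 = -2.734
  x_1 = 4.2124 - 0.01*8.4248 = 4.1282
  y_1 = -0.6835 - 0.01*-2.734 = -0.6562
Step 2: grad_x = 2*1*4.1282 = 8.2563, grad_y = 2*2*-0.6562 = -2.6246
  x_2 = 4.1282 - 0.01*8.2563 = 4.0456
  y_2 = -0.6562 - 0.01*-2.6246 = -0.6299
Step 3: grad_x = 2*1*4.0456 = 8.0912, grad_y = 2*2*-0.6299 = -2.5197
  x_3 = 4.0456 - 0.01*8.0912 = 3.9647
  y_3 = -0.6299 - 0.01*-2.5197 = -0.6047
Step 4: grad_x = 2*1*3.9647 = 7.9294, grad_y = 2*2*-0.6047 = -2.4189
  x_4 = 3.9647 - 0.01*7.9294 = 3.8854
  y_4 = -0.6047 - 0.01*-2.4189 = -0.5805
Step 5: grad_x = 2*1*3.8854 = 7.7708, grad_y = 2*2*-0.5805 = -2.3221
  x_5 = 3.8854 - 0.01*7.7708 = 3.8077
  y_5 = -0.5805 - 0.01*-2.3221 = -0.5573
f(3.8077, -0.5573) = 1*3.8077^2 + 2*(-0.5573)^2 = 15.1196


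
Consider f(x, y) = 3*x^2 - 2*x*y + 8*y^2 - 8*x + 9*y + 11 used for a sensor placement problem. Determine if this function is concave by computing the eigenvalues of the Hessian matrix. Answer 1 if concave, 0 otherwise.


The Hessian of f(x,y) = 3*x^2 - 2*x*y + 8*y^2 - 8*x + 9*y + 11 is:
H = [[6, -2], [-2, 16]]
Trace = 6 + 16 = 22
Determinant = 6*16 - (-2)^2 = 92
Discriminant = (22)^2 - 4*92 = 116.0
Eigenvalues: lambda_1 = 5.6148, lambda_2 = 16.3852
The function is not concave.

0


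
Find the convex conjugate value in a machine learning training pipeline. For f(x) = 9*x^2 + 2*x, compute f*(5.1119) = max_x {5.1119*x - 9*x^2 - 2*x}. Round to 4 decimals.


f*(y) = sup_x {y*x - a*x^2 - b*x} = sup_x {(y-b)*x - a*x^2}
FOC: (y - b) - 2a*x = 0 => x* = (y - b)/(2a)
x* = (5.1119 - 2)/(2*9) = 0.1729
f*(5.1119) = (y-b)^2/(4a) = (5.1119 - 2)^2/(4*9)
= 9.6839/36 = 0.269


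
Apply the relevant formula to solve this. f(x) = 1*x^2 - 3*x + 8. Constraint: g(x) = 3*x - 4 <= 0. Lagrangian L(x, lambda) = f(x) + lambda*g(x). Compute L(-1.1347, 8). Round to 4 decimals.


Step 1: Evaluate f(x).
f(-1.1347) = 1*(-1.1347)^2 - 3*(-1.1347) + 8 = 12.6916
Step 2: Evaluate g(x).
g(-1.1347) = 3*-1.1347 - 4 = -7.4041
Step 3: Compute Lagrangian.
L = 12.6916 + 8*-7.4041 = -46.5412


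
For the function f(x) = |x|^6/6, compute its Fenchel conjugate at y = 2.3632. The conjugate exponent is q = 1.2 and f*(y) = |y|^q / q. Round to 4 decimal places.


The conjugate exponent q satisfies 1/p + 1/q = 1.
p = 6, so q = 6/(6 - 1) = 1.2
|y|^q = 2.3632^1.2 = 2.8067
f*(2.3632) = 2.8067 / 1.2 = 2.3389


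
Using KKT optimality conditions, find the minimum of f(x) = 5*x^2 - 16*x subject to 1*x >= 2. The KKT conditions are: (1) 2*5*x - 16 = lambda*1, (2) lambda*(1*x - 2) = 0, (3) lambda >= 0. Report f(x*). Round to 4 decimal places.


Step 1: Try lambda = 0 (constraint inactive).
x_unc = 16/(2*5) = 1.6
Check: 1*1.6 = 1.6 < 2 -- violated!
Step 2: Constraint must be active: 1*x = 2
x* = 2/1 = 2.0
lambda = (2*5*2.0 - 16)/1 = 4.0
Step 3: Compute optimal value.
f(x*) = 5*2.0^2 - 16*2.0 = -12.0


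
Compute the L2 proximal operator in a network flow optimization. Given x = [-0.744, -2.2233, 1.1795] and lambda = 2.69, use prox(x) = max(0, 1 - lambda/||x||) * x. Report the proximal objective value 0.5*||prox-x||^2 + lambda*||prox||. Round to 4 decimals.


Step 1: Compute ||x||.
||x|| = 2.6245
Step 2: Compute scaling factor.
scale = max(0, 1 - 2.69/2.6245) = 0.0
Step 3: prox(x) = [-0.0, -0.0, 0.0]
||prox(x)|| = 0.0
Step 4: Proximal objective.
0.5*||prox-x||^2 = 3.4439
lambda*||prox|| = 0.0
Total = 3.4439


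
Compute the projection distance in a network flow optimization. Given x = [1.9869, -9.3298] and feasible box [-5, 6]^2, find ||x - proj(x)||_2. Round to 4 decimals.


Project each component onto [-5, 6].
clip(1.9869) = 1.9869, clip(-9.3298) = -5.0
Projection = [1.9869, -5.0]
Squared diffs: [0.0, 18.7472]
Distance = sqrt(18.7472) = 4.3298


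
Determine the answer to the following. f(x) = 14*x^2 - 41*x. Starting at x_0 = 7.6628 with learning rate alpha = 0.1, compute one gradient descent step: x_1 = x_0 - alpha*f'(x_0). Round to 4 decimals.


We compute the gradient at x_0 and apply the update.
f'(x) = 28*x - 41
f'(7.6628) = 28*7.6628 - 41 = 173.5584
x_1 = 7.6628 - 0.1*173.5584 = -9.693


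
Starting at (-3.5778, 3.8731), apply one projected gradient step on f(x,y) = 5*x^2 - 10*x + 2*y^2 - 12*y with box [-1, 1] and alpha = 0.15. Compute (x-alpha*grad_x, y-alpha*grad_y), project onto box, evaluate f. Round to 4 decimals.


Step 1: Compute gradient at (-3.5778, 3.8731).
grad_x = 2*5*-3.5778 - 10 = -45.778
grad_y = 2*2*3.8731 - 12 = 3.4924
Step 2: Gradient step.
x_raw = -3.5778 - 0.15*-45.778 = 3.2889
y_raw = 3.8731 - 0.15*3.4924 = 3.3492
Step 3: Project onto [-1, 1].
x_proj = clip(3.2889) = 1.0
y_proj = clip(3.3492) = 1.0
Step 4: Evaluate f.
f(1.0, 1.0) = -15.0


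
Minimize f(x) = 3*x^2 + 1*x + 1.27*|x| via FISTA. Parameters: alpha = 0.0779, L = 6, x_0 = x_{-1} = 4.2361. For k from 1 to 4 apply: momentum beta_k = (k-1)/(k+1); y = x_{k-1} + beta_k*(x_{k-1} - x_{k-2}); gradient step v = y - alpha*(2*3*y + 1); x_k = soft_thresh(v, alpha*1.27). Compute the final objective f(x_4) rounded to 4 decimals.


FISTA on f(x) = 3*x^2 + 1*x + 1.27*|x|
L = 6, alpha = 0.0779
Iteration 1: beta = 0.0, y = 4.2361 + 0.0*(4.2361 - 4.2361) = 4.2361
  grad(y) = 26.4166, v = y - alpha*grad = 2.1782
  prox(v) = soft_thresh(2.1782, 0.0989) = 2.0793
Iteration 2: beta = 0.3333, y = 2.0793 + 0.3333*(2.0793 - 4.2361) = 1.3604
  grad(y) = 9.1623, v = y - alpha*grad = 0.6466
  prox(v) = soft_thresh(0.6466, 0.0989) = 0.5477
Iteration 3: beta = 0.5, y = 0.5477 + 0.5*(0.5477 - 2.0793) = -0.2181
  grad(y) = -0.3086, v = y - alpha*grad = -0.1941
  prox(v) = soft_thresh(-0.1941, 0.0989) = -0.0951
Iteration 4: beta = 0.6, y = -0.0951 + 0.6*(-0.0951 - 0.5477) = -0.4808
  grad(y) = -1.8849, v = y - alpha*grad = -0.334
  prox(v) = soft_thresh(-0.334, 0.0989) = -0.2351
f(x_4) = 3*(-0.2351)^2 + 1*(-0.2351) + 1.27*|-0.2351| = 0.2292


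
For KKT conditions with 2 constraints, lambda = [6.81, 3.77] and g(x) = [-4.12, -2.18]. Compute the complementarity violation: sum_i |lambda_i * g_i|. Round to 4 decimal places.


KKT complementary slackness check:
lambda_1 * g_1 = 6.81 * -4.12 = -28.0572
lambda_2 * g_2 = 3.77 * -2.18 = -8.2186
Total violation = 28.0572 + 8.2186 = 36.2758


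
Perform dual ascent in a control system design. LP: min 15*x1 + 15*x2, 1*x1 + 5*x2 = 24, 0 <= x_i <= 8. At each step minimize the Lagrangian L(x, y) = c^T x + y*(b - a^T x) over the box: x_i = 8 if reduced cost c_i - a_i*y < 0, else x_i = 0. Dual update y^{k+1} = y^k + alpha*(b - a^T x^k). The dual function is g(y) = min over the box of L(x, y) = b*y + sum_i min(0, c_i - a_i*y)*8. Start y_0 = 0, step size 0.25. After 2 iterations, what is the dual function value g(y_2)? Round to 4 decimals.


Dual ascent for LP: min 15*x1 + 15*x2, 1*x1 + 5*x2 = 24, 0 <= x_i <= 8
Step 1: y^k = 0.0, reduced costs: (15.0, 15.0)
  x^k = (0.0, 0.0), subgradient = b - a^T x = 24.0
  y^{k+1} = 0.0 + 0.25*24.0 = 6.0
Step 2: y^k = 6.0, reduced costs: (9.0, -15.0)
  x^k = (0.0, 8.0), subgradient = b - a^T x = -16.0
  y^{k+1} = 6.0 + 0.25*-16.0 = 2.0
Dual objective at y_2 = 2.0: reduced costs (13.0, 5.0), box minimizer x = (0.0, 0.0)
g(y_2) = b*y + (c1 - a1*y)*x1 + (c2 - a2*y)*x2 = 24*2.0 + 13.0*0.0 + 5.0*0.0 = 48.0 + 0.0 + 0.0 = 48.0


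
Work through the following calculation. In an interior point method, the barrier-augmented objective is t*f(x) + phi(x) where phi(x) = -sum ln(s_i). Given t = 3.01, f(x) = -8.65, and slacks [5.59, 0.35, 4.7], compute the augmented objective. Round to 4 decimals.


Step 1: Compute log-barrier.
ln values: [1.721, -1.0498, 1.5476]
phi = -(1.721 - 1.0498 + 1.5476) = -2.2187
Step 2: Compute augmented objective.
t*f(x) = 3.01*-8.65 = -26.0365
Total = -26.0365 - 2.2187 = -28.2552


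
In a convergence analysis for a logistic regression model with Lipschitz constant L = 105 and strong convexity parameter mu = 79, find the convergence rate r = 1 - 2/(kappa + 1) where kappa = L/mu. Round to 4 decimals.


Step 1: Compute the condition number.
kappa = L/mu = 105/79 = 1.3291
Step 2: Compute the convergence rate.
r = 1 - 2/(kappa + 1) = 1 - 2*mu/(L + mu) = (L - mu)/(L + mu) = 26/184 = 0.1413


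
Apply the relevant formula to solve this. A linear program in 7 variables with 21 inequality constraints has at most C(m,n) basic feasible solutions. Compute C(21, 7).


Each vertex corresponds to some choice of n active constraints out of m, so the number of vertices is at most C(m, n) = m! / (n!(m-n)!).
m = 21, n = 7
Numerator: 21 * 20 * 19 * 18 * 17 * 16 * 15
Denominator: 7! = 5040
C(21, 7) = 116280


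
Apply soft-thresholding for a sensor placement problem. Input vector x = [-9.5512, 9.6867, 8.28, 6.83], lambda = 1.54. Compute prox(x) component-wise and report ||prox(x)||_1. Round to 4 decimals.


Soft-thresholding with lambda = 1.54:
prox(-9.5512) = sign(-9.5512)*max(|-9.5512| - 1.54, 0) = -8.0112
prox(9.6867) = sign(9.6867)*max(|9.6867| - 1.54, 0) = 8.1467
prox(8.28) = sign(8.28)*max(|8.28| - 1.54, 0) = 6.74
prox(6.83) = sign(6.83)*max(|6.83| - 1.54, 0) = 5.29
prox(x) = [-8.0112, 8.1467, 6.74, 5.29]
||prox(x)||_1 = 8.0112 + 8.1467 + 6.74 + 5.29 = 28.1879


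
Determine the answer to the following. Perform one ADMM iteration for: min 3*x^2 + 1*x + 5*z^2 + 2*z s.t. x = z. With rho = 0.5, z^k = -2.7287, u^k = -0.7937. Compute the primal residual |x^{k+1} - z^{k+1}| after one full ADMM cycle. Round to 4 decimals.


ADMM iteration with rho = 0.5, z^k = -2.7287, u^k = -0.7937
Step 1: x-update.
Minimize 3*x^2 + 1*x + (0.5/2)*(x + 2.7287 - 0.7937)^2
FOC: (2*3 + 0.5)*x = -1 + 0.5*(-2.7287 + 0.7937)
x^{k+1} = -0.3027
Step 2: z-update.
Minimize 5*z^2 + 2*z + (0.5/2)*(-0.3027 - z - 0.7937)^2
FOC: (2*5 + 0.5)*z = -2 + 0.5*(-0.3027 - 0.7937)
z^{k+1} = -0.2427
Step 3: u-update.
u^{k+1} = -0.7937 - 0.3027 + 0.2427 = -0.8537
Step 4: Primal residual = |-0.3027 + 0.2427| = 0.06


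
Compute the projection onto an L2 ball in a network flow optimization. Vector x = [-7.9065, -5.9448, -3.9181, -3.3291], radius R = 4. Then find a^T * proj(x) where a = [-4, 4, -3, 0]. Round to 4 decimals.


Step 1: Compute ||x|| (intermediates to 6 decimals).
||x|| = sqrt((-7.9065)^2 + (-5.9448)^2 + (-3.9181)^2 + (-3.3291)^2) = 11.148444
Step 2: Project.
Since ||x|| > R, scale = R/||x|| = 4/11.148444 = 0.358794, proj(x) = scale * x
proj(x) = [-2.836805, -2.132959, -1.405791, -1.194461]
Step 3: Dot product.
a^T * proj(x) = -4*(-2.836805) + 4*(-2.132959) - 3*(-1.405791) + 0*(-1.194461) = 7.0328


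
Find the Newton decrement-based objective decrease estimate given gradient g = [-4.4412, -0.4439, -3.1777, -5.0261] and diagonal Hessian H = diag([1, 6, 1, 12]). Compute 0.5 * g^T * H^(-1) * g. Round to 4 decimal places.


Step 1: H is diagonal, so H^(-1) * g = [-4.4412, -0.074, -3.1777, -0.4188].
Step 2: g^T H^(-1) g = sum_i g_i^2 / H_ii
  = (-4.4412)^2/1 + (-0.4439)^2/6 + (-3.1777)^2/1 + (-5.0261)^2/12
  = 19.7243 + 0.0328 + 10.0978 + 2.1051 = 31.96
Step 3: Objective decrease = 0.5 * g^T H^(-1) g = 15.98


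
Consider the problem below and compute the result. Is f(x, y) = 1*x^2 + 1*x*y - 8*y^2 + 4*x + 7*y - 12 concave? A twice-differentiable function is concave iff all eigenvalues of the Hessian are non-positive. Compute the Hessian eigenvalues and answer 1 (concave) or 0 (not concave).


The Hessian of f(x,y) = 1*x^2 + 1*x*y - 8*y^2 + 4*x + 7*y - 12 is:
H = [[2, 1], [1, -16]]
Trace = 2 - 16 = -14
Determinant = 2*-16 - (1)^2 = -33
Discriminant = (-14)^2 - 4*-33 = 328.0
Eigenvalues: lambda_1 = -16.0554, lambda_2 = 2.0554
The function is not concave.

0


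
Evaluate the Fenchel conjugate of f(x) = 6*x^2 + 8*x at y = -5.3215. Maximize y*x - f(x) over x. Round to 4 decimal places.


f*(y) = sup_x {y*x - a*x^2 - b*x} = sup_x {(y-b)*x - a*x^2}
FOC: (y - b) - 2a*x = 0 => x* = (y - b)/(2a)
x* = (-5.3215 - 8)/(2*6) = -1.1101
f*(-5.3215) = (y-b)^2/(4a) = (-5.3215 - 8)^2/(4*6)
= 177.4624/24 = 7.3943


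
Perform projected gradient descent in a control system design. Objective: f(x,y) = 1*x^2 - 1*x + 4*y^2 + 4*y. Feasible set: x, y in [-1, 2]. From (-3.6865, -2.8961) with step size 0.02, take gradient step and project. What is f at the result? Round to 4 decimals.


Step 1: Compute gradient at (-3.6865, -2.8961).
grad_x = 2*1*-3.6865 - 1 = -8.373
grad_y = 2*4*-2.8961 + 4 = -19.1688
Step 2: Gradient step.
x_raw = -3.6865 - 0.02*-8.373 = -3.519
y_raw = -2.8961 - 0.02*-19.1688 = -2.5127
Step 3: Project onto [-1, 2].
x_proj = clip(-3.519) = -1.0
y_proj = clip(-2.5127) = -1.0
Step 4: Evaluate f.
f(-1.0, -1.0) = 2.0


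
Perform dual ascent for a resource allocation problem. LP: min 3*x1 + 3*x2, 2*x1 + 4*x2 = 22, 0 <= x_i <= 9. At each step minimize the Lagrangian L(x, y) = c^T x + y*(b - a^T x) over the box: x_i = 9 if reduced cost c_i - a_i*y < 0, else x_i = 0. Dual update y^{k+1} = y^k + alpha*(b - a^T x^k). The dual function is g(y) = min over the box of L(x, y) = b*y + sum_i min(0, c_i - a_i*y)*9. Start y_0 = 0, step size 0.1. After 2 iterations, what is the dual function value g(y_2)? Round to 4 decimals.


Dual ascent for LP: min 3*x1 + 3*x2, 2*x1 + 4*x2 = 22, 0 <= x_i <= 9
Step 1: y^k = 0.0, reduced costs: (3.0, 3.0)
  x^k = (0.0, 0.0), subgradient = b - a^T x = 22.0
  y^{k+1} = 0.0 + 0.1*22.0 = 2.2
Step 2: y^k = 2.2, reduced costs: (-1.4, -5.8)
  x^k = (9.0, 9.0), subgradient = b - a^T x = -32.0
  y^{k+1} = 2.2 + 0.1*-32.0 = -1.0
Dual objective at y_2 = -1.0: reduced costs (5.0, 7.0), box minimizer x = (0.0, 0.0)
g(y_2) = b*y + (c1 - a1*y)*x1 + (c2 - a2*y)*x2 = 22*(-1.0) + 5.0*0.0 + 7.0*0.0 = -22.0 + 0.0 + 0.0 = -22.0


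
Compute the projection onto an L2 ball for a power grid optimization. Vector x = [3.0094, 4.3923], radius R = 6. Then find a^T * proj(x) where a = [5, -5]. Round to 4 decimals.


Step 1: Compute ||x|| (intermediates to 6 decimals).
||x|| = sqrt(3.0094^2 + 4.3923^2) = 5.324358
Step 2: Project.
Since ||x|| <= R, proj = x (no scaling needed).
proj(x) = [3.0094, 4.3923]
Step 3: Dot product.
a^T * proj(x) = 5*3.0094 - 5*4.3923 = -6.9145


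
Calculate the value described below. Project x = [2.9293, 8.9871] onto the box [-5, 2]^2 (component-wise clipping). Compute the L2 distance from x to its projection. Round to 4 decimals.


Project each component onto [-5, 2].
clip(2.9293) = 2.0, clip(8.9871) = 2.0
Projection = [2.0, 2.0]
Squared diffs: [0.8636, 48.8196]
Distance = sqrt(49.6832) = 7.0486


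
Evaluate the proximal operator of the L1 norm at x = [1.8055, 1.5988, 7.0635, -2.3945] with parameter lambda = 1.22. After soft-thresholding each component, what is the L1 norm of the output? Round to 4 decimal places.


Soft-thresholding with lambda = 1.22:
prox(1.8055) = sign(1.8055)*max(|1.8055| - 1.22, 0) = 0.5855
prox(1.5988) = sign(1.5988)*max(|1.5988| - 1.22, 0) = 0.3788
prox(7.0635) = sign(7.0635)*max(|7.0635| - 1.22, 0) = 5.8435
prox(-2.3945) = sign(-2.3945)*max(|-2.3945| - 1.22, 0) = -1.1745
prox(x) = [0.5855, 0.3788, 5.8435, -1.1745]
||prox(x)||_1 = 0.5855 + 0.3788 + 5.8435 + 1.1745 = 7.9823


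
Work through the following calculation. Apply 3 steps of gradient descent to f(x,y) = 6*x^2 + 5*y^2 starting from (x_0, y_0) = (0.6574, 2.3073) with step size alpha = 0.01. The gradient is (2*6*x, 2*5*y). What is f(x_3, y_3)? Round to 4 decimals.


Gradient descent on f(x,y) = 6*x^2 + 5*y^2.
Starting point: (0.6574, 2.3073), alpha = 0.01
Step 1: grad_x = 2*6*0.6574 = 7.8888, grad_y = 2*5*2.3073 = 23.073
  x_1 = 0.6574 - 0.01*7.8888 = 0.5785
  y_1 = 2.3073 - 0.01*23.073 = 2.0766
Step 2: grad_x = 2*6*0.5785 = 6.9421, grad_y = 2*5*2.0766 = 20.7657
  x_2 = 0.5785 - 0.01*6.9421 = 0.5091
  y_2 = 2.0766 - 0.01*20.7657 = 1.8689
Step 3: grad_x = 2*6*0.5091 = 6.1091, grad_y = 2*5*1.8689 = 18.6891
  x_3 = 0.5091 - 0.01*6.1091 = 0.448
  y_3 = 1.8689 - 0.01*18.6891 = 1.682
f(0.448, 1.682) = 6*0.448^2 + 5*1.682^2 = 15.3502
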